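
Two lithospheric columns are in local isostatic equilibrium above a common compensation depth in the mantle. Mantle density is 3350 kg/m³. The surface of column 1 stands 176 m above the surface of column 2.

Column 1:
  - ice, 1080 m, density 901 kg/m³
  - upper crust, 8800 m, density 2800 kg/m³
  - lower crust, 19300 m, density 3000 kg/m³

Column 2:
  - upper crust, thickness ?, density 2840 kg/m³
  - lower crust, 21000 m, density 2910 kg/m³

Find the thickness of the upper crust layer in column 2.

8650 m

Take the compensation level at the base of the deeper column (depth z_c below the surface of column 1) and equate Σ ρ_i t_i down to z_c; mantle fills any gap and the z_c terms cancel.
Column 1: 1080×901 + 8800×2800 + 19300×3000 + (z_c − 29180)×3350
Column 2: 176×0 + x×2840 + 21000×2910 + (z_c − 176 − 21000 − x)×3350
The z_c×3350 term appears on both sides and cancels. Collect the known terms of each column as K = Σ(ρt)_known − 3350 × (depth of known layers): K_1 = 83513080 − 3350×29180 = −14239920; K_2 = 61110000 − 3350×(176 + 21000) = −9829600.
Balance: K_1 = K_2 − x×(3350 − 2840), so x = (K_2 − K_1)/(3350 − 2840) = 4410320/510 = 8650 m.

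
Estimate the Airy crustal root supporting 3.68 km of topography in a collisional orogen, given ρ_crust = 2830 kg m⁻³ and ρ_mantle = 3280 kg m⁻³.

By Archimedes' principle applied to the lithosphere: the weight of the topography is balanced by the buoyancy of the root, ρ_c h = (ρ_m − ρ_c) r.
r = h · ρ_c / (ρ_m − ρ_c) = 3.68 km × 2830 / (3280 − 2830) = 23.1 km.

23.1 km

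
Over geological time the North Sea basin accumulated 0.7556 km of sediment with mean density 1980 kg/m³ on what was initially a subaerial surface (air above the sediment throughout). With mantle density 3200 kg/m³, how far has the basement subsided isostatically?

Subaerial load: s = t ρ_sed / ρ_m = 0.7556 km × 1980/3200 = 0.468 km.

0.468 km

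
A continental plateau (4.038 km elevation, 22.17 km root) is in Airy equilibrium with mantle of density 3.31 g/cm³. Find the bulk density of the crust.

2.8 g/cm³

ρ_c h = (ρ_m − ρ_c) r → ρ_c (h + r) = ρ_m r → ρ_c = ρ_m r / (h + r).
ρ_c = 3.31 × 22.17 km / (4.038 km + 22.17 km) = 2.8 g/cm³.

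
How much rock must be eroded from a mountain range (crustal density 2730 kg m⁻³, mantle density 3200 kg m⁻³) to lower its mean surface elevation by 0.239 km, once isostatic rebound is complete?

1.63 km

Net drop Δ = e − u = e − e ρ_c/ρ_m = e (ρ_m − ρ_c)/ρ_m.
e = Δ ρ_m/(ρ_m − ρ_c) = 0.239 km × 3200/470 = 1.63 km.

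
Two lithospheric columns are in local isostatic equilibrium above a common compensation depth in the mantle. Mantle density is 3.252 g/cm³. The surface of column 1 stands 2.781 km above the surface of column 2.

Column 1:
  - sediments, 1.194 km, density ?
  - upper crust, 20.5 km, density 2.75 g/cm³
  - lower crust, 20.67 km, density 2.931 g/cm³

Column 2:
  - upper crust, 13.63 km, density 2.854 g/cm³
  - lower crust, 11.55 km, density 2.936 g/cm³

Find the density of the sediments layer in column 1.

Take the compensation level at the base of the deeper column (depth z_c below the surface of column 1) and equate Σ ρ_i t_i down to z_c; mantle fills any gap and the z_c terms cancel.
Column 1: 1.194×ρ + 20.5×2.75 + 20.67×2.931 + (z_c − 42.364)×3.252
Column 2: 2.781×0 + 13.63×2.854 + 11.55×2.936 + (z_c − 2.781 − 25.18)×3.252
The z_c×3.252 term appears on both sides and cancels. Collect the known terms of each column as K = Σ(ρt)_known − 3.252 × (depth of known layers): K_1 = 116.95877 − 3.252×42.364 = −20.808958; K_2 = 72.81082 − 3.252×(2.781 + 25.18) = −18.118352.
Balance: K_1 + 1.194×ρ = K_2, so ρ = (K_2 − K_1)/1.194 = 2.69061/1.194 = 2.25 g/cm³.

2.25 g/cm³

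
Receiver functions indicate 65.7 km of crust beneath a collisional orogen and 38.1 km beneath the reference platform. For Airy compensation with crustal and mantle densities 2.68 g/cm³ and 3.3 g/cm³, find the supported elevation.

Excess crust Δ = 65.7 km − 38.1 km = 27.6 km, split between elevation h and root r with h + r = Δ.
Airy balance ρ_c h = (ρ_m − ρ_c) r gives r = h ρ_c/(ρ_m − ρ_c), so h (1 + ρ_c/(ρ_m − ρ_c)) = Δ, i.e. h = Δ (ρ_m − ρ_c)/ρ_m.
h = 27.6 km × 0.62/3.3 = 5.19 km.

5.19 km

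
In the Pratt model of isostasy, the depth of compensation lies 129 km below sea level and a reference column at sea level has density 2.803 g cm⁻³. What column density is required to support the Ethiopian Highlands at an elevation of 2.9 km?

2.74 g cm⁻³

Pratt balance: ρ_ref D = ρ (D + h).
ρ = ρ_ref D/(D + h) = 2.803 × 129 km/(129 km + 2.9 km) = 2.74 g cm⁻³.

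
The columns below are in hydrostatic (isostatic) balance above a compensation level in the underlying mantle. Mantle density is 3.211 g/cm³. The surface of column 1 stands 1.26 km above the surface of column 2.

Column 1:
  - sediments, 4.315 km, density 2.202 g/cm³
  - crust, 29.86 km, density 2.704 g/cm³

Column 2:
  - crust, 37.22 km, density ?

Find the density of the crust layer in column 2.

Take the compensation level at the base of the deeper column (depth z_c below the surface of column 1) and equate Σ ρ_i t_i down to z_c; mantle fills any gap and the z_c terms cancel.
Column 1: 4.315×2.202 + 29.86×2.704 + (z_c − 34.175)×3.211
Column 2: 1.26×0 + 37.22×ρ + (z_c − 1.26 − 37.22)×3.211
The z_c×3.211 term appears on both sides and cancels. Collect the known terms of each column as K = Σ(ρt)_known − 3.211 × (depth of known layers): K_1 = 90.24307 − 3.211×34.175 = −19.492855; K_2 = 0 − 3.211×(1.26 + 37.22) = −123.55928.
Balance: K_1 = K_2 + 37.22×ρ, so ρ = (K_1 − K_2)/37.22 = 104.066/37.22 = 2.8 g/cm³.

2.8 g/cm³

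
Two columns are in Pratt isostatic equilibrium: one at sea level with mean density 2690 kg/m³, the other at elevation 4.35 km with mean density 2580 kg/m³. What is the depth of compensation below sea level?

ρ_ref D = ρ (D + h) → D (ρ_ref − ρ) = ρ h.
D = ρ h/(ρ_ref − ρ) = 2580 × 4.35 km/(2690 − 2580) = 102 km.

102 km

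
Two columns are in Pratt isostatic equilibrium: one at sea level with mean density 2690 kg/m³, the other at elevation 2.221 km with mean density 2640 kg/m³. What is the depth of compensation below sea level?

117 km

ρ_ref D = ρ (D + h) → D (ρ_ref − ρ) = ρ h.
D = ρ h/(ρ_ref − ρ) = 2640 × 2.221 km/(2690 − 2640) = 117 km.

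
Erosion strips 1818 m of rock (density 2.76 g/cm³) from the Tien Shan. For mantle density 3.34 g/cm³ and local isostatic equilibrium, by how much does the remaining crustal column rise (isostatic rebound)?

Unloading: uplift u = e ρ_c/ρ_m = 1818 m × 2.76/3.34 = 1500 m.

1500 m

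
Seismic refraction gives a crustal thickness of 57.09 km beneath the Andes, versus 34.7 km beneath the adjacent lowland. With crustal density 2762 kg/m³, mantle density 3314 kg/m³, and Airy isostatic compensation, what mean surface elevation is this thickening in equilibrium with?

Excess crust Δ = 57.09 km − 34.7 km = 22.39 km, split between elevation h and root r with h + r = Δ.
Airy balance ρ_c h = (ρ_m − ρ_c) r gives r = h ρ_c/(ρ_m − ρ_c), so h (1 + ρ_c/(ρ_m − ρ_c)) = Δ, i.e. h = Δ (ρ_m − ρ_c)/ρ_m.
h = 22.39 km × 552/3314 = 3.73 km.

3.73 km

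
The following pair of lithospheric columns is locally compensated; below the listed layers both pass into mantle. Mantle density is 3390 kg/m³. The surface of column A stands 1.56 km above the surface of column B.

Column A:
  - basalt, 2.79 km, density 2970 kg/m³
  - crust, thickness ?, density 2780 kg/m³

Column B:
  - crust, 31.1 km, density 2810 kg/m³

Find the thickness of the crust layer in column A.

36.3 km

Take the compensation level at the base of the deeper column (depth z_c below the surface of column A) and equate Σ ρ_i t_i down to z_c; mantle fills any gap and the z_c terms cancel.
Column A: 2.79×2970 + x×2780 + (z_c − 2.79 − x)×3390
Column B: 1.56×0 + 31.1×2810 + (z_c − 1.56 − 31.1)×3390
The z_c×3390 term appears on both sides and cancels. Collect the known terms of each column as K = Σ(ρt)_known − 3390 × (depth of known layers): K_A = 8286.3 − 3390×2.79 = −1171.8; K_B = 87391 − 3390×(1.56 + 31.1) = −23326.4.
Balance: K_A − x×(3390 − 2780) = K_B, so x = (K_A − K_B)/(3390 − 2780) = 22154.6/610 = 36.3 km.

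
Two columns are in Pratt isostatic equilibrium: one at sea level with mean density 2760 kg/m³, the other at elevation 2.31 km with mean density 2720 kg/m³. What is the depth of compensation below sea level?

157 km

ρ_ref D = ρ (D + h) → D (ρ_ref − ρ) = ρ h.
D = ρ h/(ρ_ref − ρ) = 2720 × 2.31 km/(2760 − 2720) = 157 km.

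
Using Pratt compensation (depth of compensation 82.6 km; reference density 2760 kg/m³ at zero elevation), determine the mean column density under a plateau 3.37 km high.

Pratt balance: ρ_ref D = ρ (D + h).
ρ = ρ_ref D/(D + h) = 2760 × 82.6 km/(82.6 km + 3.37 km) = 2650 kg/m³.

2650 kg/m³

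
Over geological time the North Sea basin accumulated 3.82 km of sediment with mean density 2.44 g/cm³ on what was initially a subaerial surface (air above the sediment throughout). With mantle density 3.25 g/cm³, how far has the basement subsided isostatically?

Subaerial load: s = t ρ_sed / ρ_m = 3.82 km × 2.44/3.25 = 2.87 km.

2.87 km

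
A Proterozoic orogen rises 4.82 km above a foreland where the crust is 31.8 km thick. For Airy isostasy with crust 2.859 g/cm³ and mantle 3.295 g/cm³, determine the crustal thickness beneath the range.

Root depth r = h ρ_c / (ρ_m − ρ_c) = 4.82 km × 2.859 / 0.436 = 31.61 km.
Total thickness = T + h + r = 31.8 km + 4.82 km + 31.61 km = 68.2 km.

68.2 km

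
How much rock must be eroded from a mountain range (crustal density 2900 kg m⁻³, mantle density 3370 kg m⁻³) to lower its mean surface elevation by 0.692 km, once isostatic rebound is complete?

Net drop Δ = e − u = e − e ρ_c/ρ_m = e (ρ_m − ρ_c)/ρ_m.
e = Δ ρ_m/(ρ_m − ρ_c) = 0.692 km × 3370/470 = 4.96 km.

4.96 km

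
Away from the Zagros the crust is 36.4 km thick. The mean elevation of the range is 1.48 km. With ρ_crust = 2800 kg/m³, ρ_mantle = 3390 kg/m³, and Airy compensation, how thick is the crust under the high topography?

Root depth r = h ρ_c / (ρ_m − ρ_c) = 1.48 km × 2800 / 590 = 7.024 km.
Total thickness = T + h + r = 36.4 km + 1.48 km + 7.024 km = 44.9 km.

44.9 km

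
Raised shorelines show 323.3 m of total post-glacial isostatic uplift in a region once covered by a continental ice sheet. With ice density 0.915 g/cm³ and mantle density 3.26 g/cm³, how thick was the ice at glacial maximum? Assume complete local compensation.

1150 m

u = t ρ_ice/ρ_m → t = u ρ_m/ρ_ice = 323.3 m × 3.26/0.915 = 1150 m.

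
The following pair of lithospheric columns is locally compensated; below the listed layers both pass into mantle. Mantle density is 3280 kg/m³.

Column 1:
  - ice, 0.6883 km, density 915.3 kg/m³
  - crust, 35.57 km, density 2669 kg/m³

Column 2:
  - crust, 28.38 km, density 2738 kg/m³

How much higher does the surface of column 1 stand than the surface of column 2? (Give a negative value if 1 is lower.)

2.43 km

For any compensation level in the mantle, the mantle terms cancel and isostasy reduces to e = (Σt_1 − Σt_2) − (Σ(ρt)_1 − Σ(ρt)_2) / ρ_m.
Σt_1 = 36.2583 km; Σt_2 = 28.38 km; Σ(ρt)_1 = 95566.331; Σ(ρt)_2 = 77704.44 (in km·kg/m³).
e = (36.2583 − 28.38) − (95566.331 − 77704.44) / 3280 = 2.43 km.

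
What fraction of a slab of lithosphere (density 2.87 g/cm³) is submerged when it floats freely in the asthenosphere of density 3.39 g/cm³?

Submerged fraction = ρ_obj/ρ_fluid = 2.87/3.39 = 0.847.

0.847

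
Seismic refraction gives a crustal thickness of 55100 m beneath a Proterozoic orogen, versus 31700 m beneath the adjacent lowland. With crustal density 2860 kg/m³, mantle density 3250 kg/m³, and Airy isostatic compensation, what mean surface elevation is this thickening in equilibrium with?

Excess crust Δ = 55100 m − 31700 m = 23400 m, split between elevation h and root r with h + r = Δ.
Airy balance ρ_c h = (ρ_m − ρ_c) r gives r = h ρ_c/(ρ_m − ρ_c), so h (1 + ρ_c/(ρ_m − ρ_c)) = Δ, i.e. h = Δ (ρ_m − ρ_c)/ρ_m.
h = 23400 m × 390/3250 = 2810 m.

2810 m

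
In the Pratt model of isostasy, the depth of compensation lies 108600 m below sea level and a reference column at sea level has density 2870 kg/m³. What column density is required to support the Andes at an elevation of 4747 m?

Pratt balance: ρ_ref D = ρ (D + h).
ρ = ρ_ref D/(D + h) = 2870 × 108600 m/(108600 m + 4747 m) = 2750 kg/m³.

2750 kg/m³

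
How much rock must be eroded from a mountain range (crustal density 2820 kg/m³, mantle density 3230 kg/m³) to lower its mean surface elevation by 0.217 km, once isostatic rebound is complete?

Net drop Δ = e − u = e − e ρ_c/ρ_m = e (ρ_m − ρ_c)/ρ_m.
e = Δ ρ_m/(ρ_m − ρ_c) = 0.217 km × 3230/410 = 1.71 km.

1.71 km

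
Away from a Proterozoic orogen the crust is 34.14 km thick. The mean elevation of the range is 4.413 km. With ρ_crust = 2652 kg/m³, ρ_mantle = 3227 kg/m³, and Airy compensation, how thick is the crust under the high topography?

Root depth r = h ρ_c / (ρ_m − ρ_c) = 4.413 km × 2652 / 575 = 20.35 km.
Total thickness = T + h + r = 34.14 km + 4.413 km + 20.35 km = 58.9 km.

58.9 km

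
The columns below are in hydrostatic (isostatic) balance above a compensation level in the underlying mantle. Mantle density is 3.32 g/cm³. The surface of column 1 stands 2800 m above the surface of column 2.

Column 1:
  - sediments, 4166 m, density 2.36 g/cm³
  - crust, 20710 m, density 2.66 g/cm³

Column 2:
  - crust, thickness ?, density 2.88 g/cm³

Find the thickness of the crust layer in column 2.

Take the compensation level at the base of the deeper column (depth z_c below the surface of column 1) and equate Σ ρ_i t_i down to z_c; mantle fills any gap and the z_c terms cancel.
Column 1: 4166×2.36 + 20710×2.66 + (z_c − 24876)×3.32
Column 2: 2800×0 + x×2.88 + (z_c − 2800 − 0 − x)×3.32
The z_c×3.32 term appears on both sides and cancels. Collect the known terms of each column as K = Σ(ρt)_known − 3.32 × (depth of known layers): K_1 = 64920.36 − 3.32×24876 = −17667.96; K_2 = 0 − 3.32×(2800 + 0) = −9296.
Balance: K_1 = K_2 − x×(3.32 − 2.88), so x = (K_2 − K_1)/(3.32 − 2.88) = 8371.96/0.44 = 19000 m.

19000 m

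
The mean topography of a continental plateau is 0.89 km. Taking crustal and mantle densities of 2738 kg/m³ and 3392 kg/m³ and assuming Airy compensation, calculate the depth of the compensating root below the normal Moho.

For local isostatic compensation: the weight of the topography is balanced by the buoyancy of the root, ρ_c h = (ρ_m − ρ_c) r.
r = h · ρ_c / (ρ_m − ρ_c) = 0.89 km × 2738 / (3392 − 2738) = 3.73 km.

3.73 km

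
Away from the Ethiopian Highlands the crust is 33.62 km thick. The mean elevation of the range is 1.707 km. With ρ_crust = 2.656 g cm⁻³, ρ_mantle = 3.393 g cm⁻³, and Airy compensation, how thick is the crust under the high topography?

Root depth r = h ρ_c / (ρ_m − ρ_c) = 1.707 km × 2.656 / 0.737 = 6.152 km.
Total thickness = T + h + r = 33.62 km + 1.707 km + 6.152 km = 41.5 km.

41.5 km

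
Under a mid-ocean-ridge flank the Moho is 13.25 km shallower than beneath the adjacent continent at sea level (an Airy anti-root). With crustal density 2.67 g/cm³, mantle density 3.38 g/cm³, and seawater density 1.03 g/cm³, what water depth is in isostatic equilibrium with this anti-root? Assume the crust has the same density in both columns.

5.74 km

Replacing a thickness d of crust by seawater at the top must be balanced by replacing crust with mantle at the base: d (ρ_c − ρ_w) = a (ρ_m − ρ_c).
d = a (ρ_m − ρ_c)/(ρ_c − ρ_w) = 13.25 km × 0.71/1.64 = 5.74 km.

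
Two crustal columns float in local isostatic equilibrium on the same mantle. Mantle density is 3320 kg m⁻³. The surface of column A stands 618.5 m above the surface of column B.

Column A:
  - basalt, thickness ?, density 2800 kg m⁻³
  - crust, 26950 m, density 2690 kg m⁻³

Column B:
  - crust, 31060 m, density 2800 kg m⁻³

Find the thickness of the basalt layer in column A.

2360 m

Take the compensation level at the base of the deeper column (depth z_c below the surface of column A) and equate Σ ρ_i t_i down to z_c; mantle fills any gap and the z_c terms cancel.
Column A: x×2800 + 26950×2690 + (z_c − 26950 − x)×3320
Column B: 618.5×0 + 31060×2800 + (z_c − 618.5 − 31060)×3320
The z_c×3320 term appears on both sides and cancels. Collect the known terms of each column as K = Σ(ρt)_known − 3320 × (depth of known layers): K_A = 72495500 − 3320×26950 = −16978500; K_B = 86968000 − 3320×(618.5 + 31060) = −18204620.
Balance: K_A − x×(3320 − 2800) = K_B, so x = (K_A − K_B)/(3320 − 2800) = 1226120/520 = 2360 m.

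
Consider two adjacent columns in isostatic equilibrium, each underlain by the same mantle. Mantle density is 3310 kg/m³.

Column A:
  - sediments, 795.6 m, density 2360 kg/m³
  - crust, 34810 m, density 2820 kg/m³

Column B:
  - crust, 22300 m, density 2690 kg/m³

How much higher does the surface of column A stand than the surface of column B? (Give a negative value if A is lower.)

1200 m

For any compensation level in the mantle, the mantle terms cancel and isostasy reduces to e = (Σt_A − Σt_B) − (Σ(ρt)_A − Σ(ρt)_B) / ρ_m.
Σt_A = 35605.6 m; Σt_B = 22300 m; Σ(ρt)_A = 100041816; Σ(ρt)_B = 59987000 (in m·kg/m³).
e = (35605.6 − 22300) − (100041816 − 59987000) / 3310 = 1200 m.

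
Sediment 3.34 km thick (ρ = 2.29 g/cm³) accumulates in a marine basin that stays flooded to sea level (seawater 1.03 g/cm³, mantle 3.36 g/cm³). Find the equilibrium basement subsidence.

Submarine loading: the sediment displaces seawater, and the subsidence is in turn flooded, so s (ρ_m − ρ_w) = t (ρ_sed − ρ_w).
s = 3.34 km × (2.29 − 1.03) / (3.36 − 1.03) = 1.81 km.

1.81 km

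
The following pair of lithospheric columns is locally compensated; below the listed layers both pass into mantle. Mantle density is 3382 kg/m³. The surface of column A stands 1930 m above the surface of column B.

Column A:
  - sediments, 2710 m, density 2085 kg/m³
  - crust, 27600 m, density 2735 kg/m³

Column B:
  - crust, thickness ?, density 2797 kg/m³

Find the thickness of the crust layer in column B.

25400 m

Take the compensation level at the base of the deeper column (depth z_c below the surface of column A) and equate Σ ρ_i t_i down to z_c; mantle fills any gap and the z_c terms cancel.
Column A: 2710×2085 + 27600×2735 + (z_c − 30310)×3382
Column B: 1930×0 + x×2797 + (z_c − 1930 − 0 − x)×3382
The z_c×3382 term appears on both sides and cancels. Collect the known terms of each column as K = Σ(ρt)_known − 3382 × (depth of known layers): K_A = 81136350 − 3382×30310 = −21372070; K_B = 0 − 3382×(1930 + 0) = −6527260.
Balance: K_A = K_B − x×(3382 − 2797), so x = (K_B − K_A)/(3382 − 2797) = 14844800/585 = 25400 m.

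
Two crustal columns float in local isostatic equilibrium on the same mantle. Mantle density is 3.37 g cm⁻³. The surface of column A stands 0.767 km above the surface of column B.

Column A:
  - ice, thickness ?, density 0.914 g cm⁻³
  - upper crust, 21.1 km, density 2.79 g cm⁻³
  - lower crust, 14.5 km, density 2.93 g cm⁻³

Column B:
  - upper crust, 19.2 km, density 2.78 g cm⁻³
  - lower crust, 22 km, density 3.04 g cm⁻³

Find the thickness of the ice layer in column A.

1.04 km

Take the compensation level at the base of the deeper column (depth z_c below the surface of column A) and equate Σ ρ_i t_i down to z_c; mantle fills any gap and the z_c terms cancel.
Column A: x×0.914 + 21.1×2.79 + 14.5×2.93 + (z_c − 35.6 − x)×3.37
Column B: 0.767×0 + 19.2×2.78 + 22×3.04 + (z_c − 0.767 − 41.2)×3.37
The z_c×3.37 term appears on both sides and cancels. Collect the known terms of each column as K = Σ(ρt)_known − 3.37 × (depth of known layers): K_A = 101.354 − 3.37×35.6 = −18.618; K_B = 120.256 − 3.37×(0.767 + 41.2) = −21.17279.
Balance: K_A − x×(3.37 − 0.914) = K_B, so x = (K_A − K_B)/(3.37 − 0.914) = 2.55479/2.456 = 1.04 km.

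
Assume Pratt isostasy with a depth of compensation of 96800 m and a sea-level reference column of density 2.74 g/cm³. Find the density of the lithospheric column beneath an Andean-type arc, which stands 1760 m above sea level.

2.69 g/cm³

Pratt balance: ρ_ref D = ρ (D + h).
ρ = ρ_ref D/(D + h) = 2.74 × 96800 m/(96800 m + 1760 m) = 2.69 g/cm³.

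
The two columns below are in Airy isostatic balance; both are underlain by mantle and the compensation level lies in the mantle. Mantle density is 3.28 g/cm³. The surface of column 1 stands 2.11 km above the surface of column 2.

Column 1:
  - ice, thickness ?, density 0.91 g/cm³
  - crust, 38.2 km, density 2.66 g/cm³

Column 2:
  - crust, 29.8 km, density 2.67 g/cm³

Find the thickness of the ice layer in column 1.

0.597 km

Take the compensation level at the base of the deeper column (depth z_c below the surface of column 1) and equate Σ ρ_i t_i down to z_c; mantle fills any gap and the z_c terms cancel.
Column 1: x×0.91 + 38.2×2.66 + (z_c − 38.2 − x)×3.28
Column 2: 2.11×0 + 29.8×2.67 + (z_c − 2.11 − 29.8)×3.28
The z_c×3.28 term appears on both sides and cancels. Collect the known terms of each column as K = Σ(ρt)_known − 3.28 × (depth of known layers): K_1 = 101.612 − 3.28×38.2 = −23.684; K_2 = 79.566 − 3.28×(2.11 + 29.8) = −25.0988.
Balance: K_1 − x×(3.28 − 0.91) = K_2, so x = (K_1 − K_2)/(3.28 − 0.91) = 1.4148/2.37 = 0.597 km.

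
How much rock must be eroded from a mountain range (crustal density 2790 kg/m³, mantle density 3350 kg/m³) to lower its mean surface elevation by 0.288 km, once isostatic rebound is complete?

Net drop Δ = e − u = e − e ρ_c/ρ_m = e (ρ_m − ρ_c)/ρ_m.
e = Δ ρ_m/(ρ_m − ρ_c) = 0.288 km × 3350/560 = 1.72 km.

1.72 km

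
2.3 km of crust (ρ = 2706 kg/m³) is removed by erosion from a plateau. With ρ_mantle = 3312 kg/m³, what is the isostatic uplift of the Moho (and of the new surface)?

1.88 km

Unloading: uplift u = e ρ_c/ρ_m = 2.3 km × 2706/3312 = 1.88 km.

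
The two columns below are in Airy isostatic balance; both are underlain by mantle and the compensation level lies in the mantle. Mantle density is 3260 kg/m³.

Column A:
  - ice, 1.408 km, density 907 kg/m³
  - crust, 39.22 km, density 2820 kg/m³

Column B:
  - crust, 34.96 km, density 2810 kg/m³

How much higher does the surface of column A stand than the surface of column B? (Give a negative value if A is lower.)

For any compensation level in the mantle, the mantle terms cancel and isostasy reduces to e = (Σt_A − Σt_B) − (Σ(ρt)_A − Σ(ρt)_B) / ρ_m.
Σt_A = 40.628 km; Σt_B = 34.96 km; Σ(ρt)_A = 111877.456; Σ(ρt)_B = 98237.6 (in km·kg/m³).
e = (40.628 − 34.96) − (111877.456 − 98237.6) / 3260 = 1.48 km.

1.48 km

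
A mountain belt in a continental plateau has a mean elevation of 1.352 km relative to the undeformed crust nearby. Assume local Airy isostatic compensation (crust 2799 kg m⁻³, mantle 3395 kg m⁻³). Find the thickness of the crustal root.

Equating mass per unit area of the two columns: the weight of the topography is balanced by the buoyancy of the root, ρ_c h = (ρ_m − ρ_c) r.
r = h · ρ_c / (ρ_m − ρ_c) = 1.352 km × 2799 / (3395 − 2799) = 6.35 km.

6.35 km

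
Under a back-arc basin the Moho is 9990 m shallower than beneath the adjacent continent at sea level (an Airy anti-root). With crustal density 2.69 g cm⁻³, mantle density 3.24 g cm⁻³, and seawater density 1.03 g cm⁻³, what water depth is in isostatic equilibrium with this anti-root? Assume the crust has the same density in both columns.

3310 m

Replacing a thickness d of crust by seawater at the top must be balanced by replacing crust with mantle at the base: d (ρ_c − ρ_w) = a (ρ_m − ρ_c).
d = a (ρ_m − ρ_c)/(ρ_c − ρ_w) = 9990 m × 0.55/1.66 = 3310 m.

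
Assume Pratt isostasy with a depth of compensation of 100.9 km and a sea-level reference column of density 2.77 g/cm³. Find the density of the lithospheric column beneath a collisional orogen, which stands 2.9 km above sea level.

Pratt balance: ρ_ref D = ρ (D + h).
ρ = ρ_ref D/(D + h) = 2.77 × 100.9 km/(100.9 km + 2.9 km) = 2.69 g/cm³.

2.69 g/cm³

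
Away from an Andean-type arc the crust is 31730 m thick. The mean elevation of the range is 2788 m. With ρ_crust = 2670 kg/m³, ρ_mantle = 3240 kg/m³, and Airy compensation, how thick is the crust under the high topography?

47600 m

Root depth r = h ρ_c / (ρ_m − ρ_c) = 2788 m × 2670 / 570 = 13060 m.
Total thickness = T + h + r = 31730 m + 2788 m + 13060 m = 47600 m.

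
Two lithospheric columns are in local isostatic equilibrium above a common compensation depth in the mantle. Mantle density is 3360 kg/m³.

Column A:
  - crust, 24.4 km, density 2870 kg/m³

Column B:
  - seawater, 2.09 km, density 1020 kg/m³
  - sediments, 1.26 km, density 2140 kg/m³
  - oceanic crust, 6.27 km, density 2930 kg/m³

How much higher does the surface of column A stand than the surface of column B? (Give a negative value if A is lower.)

0.843 km

For any compensation level in the mantle, the mantle terms cancel and isostasy reduces to e = (Σt_A − Σt_B) − (Σ(ρt)_A − Σ(ρt)_B) / ρ_m.
Σt_A = 24.4 km; Σt_B = 9.62 km; Σ(ρt)_A = 70028; Σ(ρt)_B = 23199.3 (in km·kg/m³).
e = (24.4 − 9.62) − (70028 − 23199.3) / 3360 = 0.843 km.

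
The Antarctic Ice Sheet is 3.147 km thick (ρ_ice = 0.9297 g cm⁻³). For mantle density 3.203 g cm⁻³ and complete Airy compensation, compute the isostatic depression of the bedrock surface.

0.913 km

By Archimedes' principle applied to the lithosphere: the ice load ρ_ice t is balanced by mantle displaced below, ρ_m s.
s = t ρ_ice / ρ_m = 3.147 km × 0.9297/3.203 = 0.913 km.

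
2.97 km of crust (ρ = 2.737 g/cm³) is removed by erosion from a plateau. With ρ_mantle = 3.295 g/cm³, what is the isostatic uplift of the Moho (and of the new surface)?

Unloading: uplift u = e ρ_c/ρ_m = 2.97 km × 2.737/3.295 = 2.47 km.

2.47 km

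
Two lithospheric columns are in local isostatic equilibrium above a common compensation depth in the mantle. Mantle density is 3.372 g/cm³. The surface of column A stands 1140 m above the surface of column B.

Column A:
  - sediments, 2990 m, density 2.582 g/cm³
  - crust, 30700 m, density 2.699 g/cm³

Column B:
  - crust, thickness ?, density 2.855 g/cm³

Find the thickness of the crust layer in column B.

37100 m

Take the compensation level at the base of the deeper column (depth z_c below the surface of column A) and equate Σ ρ_i t_i down to z_c; mantle fills any gap and the z_c terms cancel.
Column A: 2990×2.582 + 30700×2.699 + (z_c − 33690)×3.372
Column B: 1140×0 + x×2.855 + (z_c − 1140 − 0 − x)×3.372
The z_c×3.372 term appears on both sides and cancels. Collect the known terms of each column as K = Σ(ρt)_known − 3.372 × (depth of known layers): K_A = 90579.48 − 3.372×33690 = −23023.2; K_B = 0 − 3.372×(1140 + 0) = −3844.08.
Balance: K_A = K_B − x×(3.372 − 2.855), so x = (K_B − K_A)/(3.372 − 2.855) = 19179.1/0.517 = 37100 m.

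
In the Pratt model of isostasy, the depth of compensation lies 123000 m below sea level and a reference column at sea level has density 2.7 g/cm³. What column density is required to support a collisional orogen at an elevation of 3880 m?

2.62 g/cm³

Pratt balance: ρ_ref D = ρ (D + h).
ρ = ρ_ref D/(D + h) = 2.7 × 123000 m/(123000 m + 3880 m) = 2.62 g/cm³.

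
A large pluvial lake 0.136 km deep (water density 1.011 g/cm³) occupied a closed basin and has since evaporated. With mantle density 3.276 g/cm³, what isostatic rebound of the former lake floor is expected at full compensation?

0.042 km

u = d ρ_w/ρ_m = 0.136 km × 1.011/3.276 = 0.042 km.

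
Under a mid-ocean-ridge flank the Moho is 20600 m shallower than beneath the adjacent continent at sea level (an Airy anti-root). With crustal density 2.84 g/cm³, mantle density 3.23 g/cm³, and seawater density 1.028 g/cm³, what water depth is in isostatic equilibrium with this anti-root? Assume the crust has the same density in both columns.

Replacing a thickness d of crust by seawater at the top must be balanced by replacing crust with mantle at the base: d (ρ_c − ρ_w) = a (ρ_m − ρ_c).
d = a (ρ_m − ρ_c)/(ρ_c − ρ_w) = 20600 m × 0.39/1.812 = 4430 m.

4430 m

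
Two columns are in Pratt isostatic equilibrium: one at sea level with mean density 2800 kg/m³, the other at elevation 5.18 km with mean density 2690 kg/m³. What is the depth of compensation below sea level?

ρ_ref D = ρ (D + h) → D (ρ_ref − ρ) = ρ h.
D = ρ h/(ρ_ref − ρ) = 2690 × 5.18 km/(2800 − 2690) = 127 km.

127 km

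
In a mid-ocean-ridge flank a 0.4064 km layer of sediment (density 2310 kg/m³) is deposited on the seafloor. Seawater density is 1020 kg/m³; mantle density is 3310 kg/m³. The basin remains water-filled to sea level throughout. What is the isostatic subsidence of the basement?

Submarine loading: the sediment displaces seawater, and the subsidence is in turn flooded, so s (ρ_m − ρ_w) = t (ρ_sed − ρ_w).
s = 0.4064 km × (2310 − 1020) / (3310 − 1020) = 0.229 km.

0.229 km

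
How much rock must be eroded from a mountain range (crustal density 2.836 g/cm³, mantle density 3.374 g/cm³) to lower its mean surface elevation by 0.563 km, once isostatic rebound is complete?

Net drop Δ = e − u = e − e ρ_c/ρ_m = e (ρ_m − ρ_c)/ρ_m.
e = Δ ρ_m/(ρ_m − ρ_c) = 0.563 km × 3.374/0.538 = 3.53 km.

3.53 km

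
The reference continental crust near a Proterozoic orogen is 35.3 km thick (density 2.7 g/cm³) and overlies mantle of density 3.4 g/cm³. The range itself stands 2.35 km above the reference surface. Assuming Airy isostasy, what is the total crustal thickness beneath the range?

Root depth r = h ρ_c / (ρ_m − ρ_c) = 2.35 km × 2.7 / 0.7 = 9.064 km.
Total thickness = T + h + r = 35.3 km + 2.35 km + 9.064 km = 46.7 km.

46.7 km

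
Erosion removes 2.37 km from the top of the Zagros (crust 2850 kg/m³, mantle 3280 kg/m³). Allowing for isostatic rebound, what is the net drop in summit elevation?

0.311 km

Rebound u = e ρ_c/ρ_m = 2.37 km × 2850/3280 = 2.059 km.
Net surface drop = e − u = 2.37 km − 2.059 km = e (ρ_m − ρ_c)/ρ_m = 0.311 km.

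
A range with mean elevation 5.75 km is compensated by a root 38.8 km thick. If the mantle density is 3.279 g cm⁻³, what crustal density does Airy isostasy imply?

ρ_c h = (ρ_m − ρ_c) r → ρ_c (h + r) = ρ_m r → ρ_c = ρ_m r / (h + r).
ρ_c = 3.279 × 38.8 km / (5.75 km + 38.8 km) = 2.86 g cm⁻³.

2.86 g cm⁻³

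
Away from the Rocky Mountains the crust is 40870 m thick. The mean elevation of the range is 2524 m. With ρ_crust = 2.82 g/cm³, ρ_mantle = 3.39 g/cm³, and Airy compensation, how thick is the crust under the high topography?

55900 m

Root depth r = h ρ_c / (ρ_m − ρ_c) = 2524 m × 2.82 / 0.57 = 12490 m.
Total thickness = T + h + r = 40870 m + 2524 m + 12490 m = 55900 m.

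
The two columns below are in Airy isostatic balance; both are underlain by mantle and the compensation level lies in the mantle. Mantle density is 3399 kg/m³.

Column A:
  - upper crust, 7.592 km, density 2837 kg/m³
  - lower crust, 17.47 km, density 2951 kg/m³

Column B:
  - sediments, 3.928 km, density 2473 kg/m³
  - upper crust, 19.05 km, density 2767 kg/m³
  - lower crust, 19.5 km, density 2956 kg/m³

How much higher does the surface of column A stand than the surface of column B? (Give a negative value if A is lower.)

−3.6 km

For any compensation level in the mantle, the mantle terms cancel and isostasy reduces to e = (Σt_A − Σt_B) − (Σ(ρt)_A − Σ(ρt)_B) / ρ_m.
Σt_A = 25.062 km; Σt_B = 42.478 km; Σ(ρt)_A = 73092.474; Σ(ρt)_B = 120067.294 (in km·kg/m³).
e = (25.062 − 42.478) − (73092.474 − 120067.294) / 3399 = −3.6 km.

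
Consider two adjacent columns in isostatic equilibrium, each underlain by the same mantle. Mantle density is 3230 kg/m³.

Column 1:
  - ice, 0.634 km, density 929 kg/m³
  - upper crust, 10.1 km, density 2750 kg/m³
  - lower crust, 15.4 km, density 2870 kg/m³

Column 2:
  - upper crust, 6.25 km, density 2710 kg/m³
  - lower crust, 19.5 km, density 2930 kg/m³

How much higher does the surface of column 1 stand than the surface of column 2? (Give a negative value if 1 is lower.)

0.852 km

For any compensation level in the mantle, the mantle terms cancel and isostasy reduces to e = (Σt_1 − Σt_2) − (Σ(ρt)_1 − Σ(ρt)_2) / ρ_m.
Σt_1 = 26.134 km; Σt_2 = 25.75 km; Σ(ρt)_1 = 72561.986; Σ(ρt)_2 = 74072.5 (in km·kg/m³).
e = (26.134 − 25.75) − (72561.986 − 74072.5) / 3230 = 0.852 km.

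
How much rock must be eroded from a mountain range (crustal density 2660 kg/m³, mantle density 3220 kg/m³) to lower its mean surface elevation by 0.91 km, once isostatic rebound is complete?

Net drop Δ = e − u = e − e ρ_c/ρ_m = e (ρ_m − ρ_c)/ρ_m.
e = Δ ρ_m/(ρ_m − ρ_c) = 0.91 km × 3220/560 = 5.23 km.

5.23 km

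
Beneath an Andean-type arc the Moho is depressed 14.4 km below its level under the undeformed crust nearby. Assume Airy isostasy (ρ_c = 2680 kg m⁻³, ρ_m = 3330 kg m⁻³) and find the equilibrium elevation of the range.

For local isostatic compensation: ρ_c h = (ρ_m − ρ_c) r.
h = r (ρ_m − ρ_c) / ρ_c = 14.4 km × (3330 − 2680) / 2680 = 3.49 km.

3.49 km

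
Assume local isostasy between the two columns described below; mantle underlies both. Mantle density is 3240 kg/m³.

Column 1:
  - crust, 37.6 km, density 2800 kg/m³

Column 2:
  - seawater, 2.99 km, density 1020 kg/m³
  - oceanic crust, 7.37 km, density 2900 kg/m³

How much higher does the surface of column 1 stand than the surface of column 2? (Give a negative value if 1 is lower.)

2.28 km

For any compensation level in the mantle, the mantle terms cancel and isostasy reduces to e = (Σt_1 − Σt_2) − (Σ(ρt)_1 − Σ(ρt)_2) / ρ_m.
Σt_1 = 37.6 km; Σt_2 = 10.36 km; Σ(ρt)_1 = 105280; Σ(ρt)_2 = 24422.8 (in km·kg/m³).
e = (37.6 − 10.36) − (105280 − 24422.8) / 3240 = 2.28 km.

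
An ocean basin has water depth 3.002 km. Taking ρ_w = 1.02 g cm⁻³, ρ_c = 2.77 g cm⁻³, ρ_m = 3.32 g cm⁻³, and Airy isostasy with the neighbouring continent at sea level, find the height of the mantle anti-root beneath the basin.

Equating mass per unit area of the two columns: replacing crust with seawater at the top is compensated by replacing crust with mantle at the base: d (ρ_c − ρ_w) = a (ρ_m − ρ_c).
a = d (ρ_c − ρ_w)/(ρ_m − ρ_c) = 3.002 km × 1.75/0.55 = 9.55 km.

9.55 km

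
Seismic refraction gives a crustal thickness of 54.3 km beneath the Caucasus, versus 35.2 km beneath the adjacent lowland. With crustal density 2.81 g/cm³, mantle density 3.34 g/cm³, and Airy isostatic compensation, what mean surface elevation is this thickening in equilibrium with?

Excess crust Δ = 54.3 km − 35.2 km = 19.1 km, split between elevation h and root r with h + r = Δ.
Airy balance ρ_c h = (ρ_m − ρ_c) r gives r = h ρ_c/(ρ_m − ρ_c), so h (1 + ρ_c/(ρ_m − ρ_c)) = Δ, i.e. h = Δ (ρ_m − ρ_c)/ρ_m.
h = 19.1 km × 0.53/3.34 = 3.03 km.

3.03 km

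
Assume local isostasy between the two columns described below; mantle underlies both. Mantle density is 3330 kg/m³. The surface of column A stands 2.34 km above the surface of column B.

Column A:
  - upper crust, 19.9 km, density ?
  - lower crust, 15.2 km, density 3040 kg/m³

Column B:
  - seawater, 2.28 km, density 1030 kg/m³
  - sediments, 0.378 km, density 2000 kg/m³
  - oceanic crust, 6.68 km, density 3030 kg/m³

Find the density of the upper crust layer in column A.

2770 kg/m³

Take the compensation level at the base of the deeper column (depth z_c below the surface of column A) and equate Σ ρ_i t_i down to z_c; mantle fills any gap and the z_c terms cancel.
Column A: 19.9×ρ + 15.2×3040 + (z_c − 35.1)×3330
Column B: 2.34×0 + 2.28×1030 + 0.378×2000 + 6.68×3030 + (z_c − 2.34 − 9.338)×3330
The z_c×3330 term appears on both sides and cancels. Collect the known terms of each column as K = Σ(ρt)_known − 3330 × (depth of known layers): K_A = 46208 − 3330×35.1 = −70675; K_B = 23344.8 − 3330×(2.34 + 9.338) = −15542.94.
Balance: K_A + 19.9×ρ = K_B, so ρ = (K_B − K_A)/19.9 = 55132.1/19.9 = 2770 kg/m³.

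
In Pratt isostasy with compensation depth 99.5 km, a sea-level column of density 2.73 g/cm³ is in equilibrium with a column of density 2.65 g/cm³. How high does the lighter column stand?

ρ_ref D = ρ (D + h) → h = D (ρ_ref − ρ)/ρ.
h = 99.5 km × (2.73 − 2.65)/2.65 = 3 km.

3 km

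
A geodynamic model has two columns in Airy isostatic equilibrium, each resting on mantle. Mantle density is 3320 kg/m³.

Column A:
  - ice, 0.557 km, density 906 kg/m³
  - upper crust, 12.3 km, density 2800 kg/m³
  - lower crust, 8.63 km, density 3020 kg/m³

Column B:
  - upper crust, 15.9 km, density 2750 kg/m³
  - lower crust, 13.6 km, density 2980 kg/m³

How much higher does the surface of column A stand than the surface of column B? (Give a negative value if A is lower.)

For any compensation level in the mantle, the mantle terms cancel and isostasy reduces to e = (Σt_A − Σt_B) − (Σ(ρt)_A − Σ(ρt)_B) / ρ_m.
Σt_A = 21.487 km; Σt_B = 29.5 km; Σ(ρt)_A = 61007.242; Σ(ρt)_B = 84253 (in km·kg/m³).
e = (21.487 − 29.5) − (61007.242 − 84253) / 3320 = −1.01 km.

−1.01 km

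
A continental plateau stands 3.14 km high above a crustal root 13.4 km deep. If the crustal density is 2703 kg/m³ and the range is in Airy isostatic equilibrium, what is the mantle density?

Airy balance: ρ_c h = (ρ_m − ρ_c) r → ρ_m = ρ_c (1 + h/r).
ρ_m = 2703 × (1 + 3.14 km/13.4 km) = 3340 kg/m³.

3340 kg/m³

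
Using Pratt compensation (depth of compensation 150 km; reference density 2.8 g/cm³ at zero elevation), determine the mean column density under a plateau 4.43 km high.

2.72 g/cm³

Pratt balance: ρ_ref D = ρ (D + h).
ρ = ρ_ref D/(D + h) = 2.8 × 150 km/(150 km + 4.43 km) = 2.72 g/cm³.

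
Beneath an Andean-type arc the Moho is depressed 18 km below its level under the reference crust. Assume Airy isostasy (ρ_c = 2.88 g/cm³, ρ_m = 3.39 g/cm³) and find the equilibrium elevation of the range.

In Airy isostatic equilibrium: ρ_c h = (ρ_m − ρ_c) r.
h = r (ρ_m − ρ_c) / ρ_c = 18 km × (3.39 − 2.88) / 2.88 = 3.19 km.

3.19 km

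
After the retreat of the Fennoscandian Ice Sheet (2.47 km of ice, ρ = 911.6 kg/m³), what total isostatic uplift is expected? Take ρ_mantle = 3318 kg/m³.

Removing the load lets mantle flow back in; uplift u satisfies ρ_ice t = ρ_m u.
u = t ρ_ice/ρ_m = 2.47 km × 911.6/3318 = 0.679 km.

0.679 km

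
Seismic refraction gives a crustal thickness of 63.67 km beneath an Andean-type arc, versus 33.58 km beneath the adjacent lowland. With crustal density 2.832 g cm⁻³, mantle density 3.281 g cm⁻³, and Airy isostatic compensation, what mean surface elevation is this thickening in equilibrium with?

4.12 km

Excess crust Δ = 63.67 km − 33.58 km = 30.09 km, split between elevation h and root r with h + r = Δ.
Airy balance ρ_c h = (ρ_m − ρ_c) r gives r = h ρ_c/(ρ_m − ρ_c), so h (1 + ρ_c/(ρ_m − ρ_c)) = Δ, i.e. h = Δ (ρ_m − ρ_c)/ρ_m.
h = 30.09 km × 0.449/3.281 = 4.12 km.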